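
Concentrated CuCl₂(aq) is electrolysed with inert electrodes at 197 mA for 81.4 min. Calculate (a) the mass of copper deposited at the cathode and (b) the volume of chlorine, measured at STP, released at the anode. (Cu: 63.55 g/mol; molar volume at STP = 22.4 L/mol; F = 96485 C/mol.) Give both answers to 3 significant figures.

0.317 g Cu; 0.112 L Cl₂

Q = 0.197 × 4884 = 962.1 C; n(e⁻) = 962.1 / 96485 = 0.009971 mol
Cathode: Cu²⁺ + 2e⁻ → Cu → n(Cu) = 0.009971/2 = 0.004986 mol → 0.317 g
Anode: 2Cl⁻ → Cl₂ + 2e⁻ → n(Cl₂) = 0.009971/2 = 0.004986 mol → 0.112 L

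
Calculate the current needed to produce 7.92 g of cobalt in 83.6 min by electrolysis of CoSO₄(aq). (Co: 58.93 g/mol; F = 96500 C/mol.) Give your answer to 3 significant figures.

5.17 A

n(Co) = 7.92 / 58.93 = 0.1344 mol
Co²⁺ + 2e⁻ → Co, so n(e⁻) = 2 × 0.1344 = 0.2688 mol
Q = 0.2688 × 96500 = 25940 C
I = Q / t = 25940 / 5016 s = 5.17 A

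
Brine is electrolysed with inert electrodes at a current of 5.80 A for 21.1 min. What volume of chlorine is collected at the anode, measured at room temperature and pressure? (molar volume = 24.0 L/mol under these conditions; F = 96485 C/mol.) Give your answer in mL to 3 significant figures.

Charge passed = 5.80 × 1266 = 7343 C
n(e⁻) = 7343 / 96485 = 0.07611 mol
2Cl⁻ → Cl₂ + 2e⁻, so n(Cl₂) = 0.07611 / 2 = 0.03806 mol
V = 0.03806 × 24.0 = 0.9134 L
= 913 mL

913 mL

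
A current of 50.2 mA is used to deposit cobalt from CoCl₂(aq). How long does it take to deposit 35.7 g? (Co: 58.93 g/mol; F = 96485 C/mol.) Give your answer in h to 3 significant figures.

647 h

n(Co) = 35.7 / 58.93 = 0.6058 mol
Co²⁺ + 2e⁻ → Co, so n(e⁻) = 2 × 0.6058 = 1.212 mol
Q = 1.212 × 96485 = 1.169×10^5 C
t = Q / I = 1.169×10^5 / 0.0502 = 2.329×10^6 s = 647 h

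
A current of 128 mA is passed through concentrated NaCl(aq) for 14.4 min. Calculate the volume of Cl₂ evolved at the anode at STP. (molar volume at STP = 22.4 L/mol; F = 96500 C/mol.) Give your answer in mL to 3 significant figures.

12.8 mL

Q = It = 0.128 × 864 = 110.6 C
n(e⁻) = Q/F = 110.6/96500 = 0.001146 mol
2Cl⁻ → Cl₂ + 2e⁻, so n(Cl₂) = 0.001146 / 2 = 5.730×10^-4 mol
V = 5.730×10^-4 × 22.4 = 0.01284 L
= 12.8 mL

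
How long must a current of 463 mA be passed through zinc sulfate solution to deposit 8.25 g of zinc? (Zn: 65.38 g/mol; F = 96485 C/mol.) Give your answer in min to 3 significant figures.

877 min

n(Zn) = 8.25 / 65.38 = 0.1262 mol
Zn²⁺ + 2e⁻ → Zn, so n(e⁻) = 2 × 0.1262 = 0.2524 mol
Q = 0.2524 × 96485 = 24350 C
t = Q / I = 24350 / 0.463 = 52590 s = 877 min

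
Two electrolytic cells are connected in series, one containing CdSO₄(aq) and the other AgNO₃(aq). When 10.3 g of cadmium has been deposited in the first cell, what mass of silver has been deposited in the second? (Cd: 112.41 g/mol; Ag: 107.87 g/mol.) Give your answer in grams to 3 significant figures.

n(Cd) = 10.3 / 112.41 = 0.09163 mol
Cd²⁺ + 2e⁻ → Cd, so n(e⁻) = 2 × 0.09163 = 0.1833 mol
Since the cells are in series, n(e⁻) in the Ag cell is also 0.1833 mol.
Ag⁺ + e⁻ → Ag, so n(Ag) = 0.1833 mol
m(Ag) = 0.1833 × 107.87 = 19.8 g

19.8 g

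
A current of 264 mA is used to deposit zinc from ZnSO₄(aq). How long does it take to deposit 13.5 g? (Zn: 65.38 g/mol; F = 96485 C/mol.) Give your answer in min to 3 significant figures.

2520 min

n(Zn) = 13.5 / 65.38 = 0.2065 mol
Zn²⁺ + 2e⁻ → Zn, so n(e⁻) = 2 × 0.2065 = 0.4130 mol
Q = 0.4130 × 96485 = 39850 C
t = Q / I = 39850 / 0.264 = 1.509×10^5 s = 2520 min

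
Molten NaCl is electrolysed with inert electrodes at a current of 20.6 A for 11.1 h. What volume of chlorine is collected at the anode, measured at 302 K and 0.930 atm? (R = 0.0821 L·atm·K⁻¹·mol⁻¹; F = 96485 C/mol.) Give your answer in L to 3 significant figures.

Charge passed = 20.6 × 39960 = 8.232×10^5 C
Moles of electrons = 8.232×10^5 / 96485 = 8.532 mol
2Cl⁻ → Cl₂ + 2e⁻, so n(Cl₂) = 8.532 / 2 = 4.266 mol
V = nRT/P = 4.266 × 0.0821 × 302 / 0.930 = 113.7 L

114 L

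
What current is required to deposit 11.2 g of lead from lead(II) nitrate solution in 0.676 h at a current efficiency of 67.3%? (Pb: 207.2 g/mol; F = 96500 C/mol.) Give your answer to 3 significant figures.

n(Pb) = 11.2 / 207.2 = 0.05405 mol
Pb²⁺ + 2e⁻ → Pb, so n(e⁻) = 2 × 0.05405 = 0.1081 mol
Q = 0.1081 × 96500 / 0.673 = 15500 C
I = Q / t = 15500 / 2433.6 s = 6.37 A

6.37 A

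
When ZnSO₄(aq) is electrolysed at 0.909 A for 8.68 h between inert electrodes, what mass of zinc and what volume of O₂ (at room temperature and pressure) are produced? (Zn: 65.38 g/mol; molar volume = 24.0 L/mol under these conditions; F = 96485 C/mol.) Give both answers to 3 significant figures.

9.62 g Zn; 1.77 L O₂

Q = 0.909 × 31248 = 28400 C; n(e⁻) = 28400 / 96485 = 0.2943 mol
Cathode: Zn²⁺ + 2e⁻ → Zn → n(Zn) = 0.2943/2 = 0.1472 mol → 9.62 g
Anode: 2H₂O → O₂ + 4H⁺ + 4e⁻ → n(O₂) = 0.2943/4 = 0.07358 mol → 1.77 L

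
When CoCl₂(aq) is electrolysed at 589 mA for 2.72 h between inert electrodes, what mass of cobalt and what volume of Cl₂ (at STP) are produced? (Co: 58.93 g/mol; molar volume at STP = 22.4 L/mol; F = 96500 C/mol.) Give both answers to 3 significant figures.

1.76 g Co; 0.669 L Cl₂

Q = 0.589 × 9792 = 5767 C; n(e⁻) = 5767 / 96500 = 0.05976 mol
Cathode: Co²⁺ + 2e⁻ → Co → n(Co) = 0.05976/2 = 0.02988 mol → 1.76 g
Anode: 2Cl⁻ → Cl₂ + 2e⁻ → n(Cl₂) = 0.05976/2 = 0.02988 mol → 0.669 L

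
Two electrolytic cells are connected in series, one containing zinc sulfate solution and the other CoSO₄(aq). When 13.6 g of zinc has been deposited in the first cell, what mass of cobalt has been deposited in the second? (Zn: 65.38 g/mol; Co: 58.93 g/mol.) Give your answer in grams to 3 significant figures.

n(Zn) = 13.6 / 65.38 = 0.2080 mol
Zn²⁺ + 2e⁻ → Zn, so n(e⁻) = 2 × 0.2080 = 0.4160 mol
Since the cells are in series, n(e⁻) in the Co cell is also 0.4160 mol.
Co²⁺ + 2e⁻ → Co, so n(Co) = 0.4160 / 2 = 0.2080 mol
m(Co) = 0.2080 × 58.93 = 12.3 g

12.3 g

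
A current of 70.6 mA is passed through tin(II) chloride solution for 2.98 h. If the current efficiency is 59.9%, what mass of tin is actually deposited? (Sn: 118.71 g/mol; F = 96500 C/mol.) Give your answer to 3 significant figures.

0.279 g

Q = 0.0706 × 10728 = 757.4 C
n(e⁻) = 757.4 / 96500 = 0.007849 mol
Sn²⁺ + 2e⁻ → Sn, so theoretical m(Sn) = 0.003925 × 118.71 = 0.4659 g
Actual mass = 59.9% × 0.4659 = 0.279 g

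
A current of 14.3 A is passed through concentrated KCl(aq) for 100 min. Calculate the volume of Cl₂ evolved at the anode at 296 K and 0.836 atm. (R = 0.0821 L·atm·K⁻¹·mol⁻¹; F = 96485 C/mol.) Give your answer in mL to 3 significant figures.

12900 mL

Q = It = 14.3 × 6000 = 85800 C
n(e⁻) = 85800 / 96485 = 0.8893 mol
2Cl⁻ → Cl₂ + 2e⁻, so n(Cl₂) = 0.8893 / 2 = 0.4447 mol
V = nRT/P = 0.4447 × 0.0821 × 296 / 0.836 = 12.93 L
= 12900 mL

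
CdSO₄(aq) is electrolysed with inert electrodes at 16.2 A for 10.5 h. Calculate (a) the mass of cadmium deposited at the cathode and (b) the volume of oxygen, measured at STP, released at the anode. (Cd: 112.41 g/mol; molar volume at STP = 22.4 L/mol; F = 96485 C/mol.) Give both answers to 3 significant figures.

Q = 16.2 × 37800 = 6.124×10^5 C; n(e⁻) = 6.124×10^5 / 96485 = 6.347 mol
Cathode: Cd²⁺ + 2e⁻ → Cd → n(Cd) = 6.347/2 = 3.174 mol → 357 g
Anode: 2H₂O → O₂ + 4H⁺ + 4e⁻ → n(O₂) = 6.347/4 = 1.587 mol → 35.5 L

357 g Cd; 35.5 L O₂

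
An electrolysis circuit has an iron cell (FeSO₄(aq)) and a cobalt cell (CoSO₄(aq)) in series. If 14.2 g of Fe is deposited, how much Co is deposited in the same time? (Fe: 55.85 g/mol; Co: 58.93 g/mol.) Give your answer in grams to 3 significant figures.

n(Fe) = 14.2 / 55.85 = 0.2543 mol
Fe²⁺ + 2e⁻ → Fe, so n(e⁻) = 2 × 0.2543 = 0.5086 mol
Same current for the same time ⇒ same n(e⁻) = 0.5086 mol in both cells.
Co²⁺ + 2e⁻ → Co, so n(Co) = 0.5086 / 2 = 0.2543 mol
m(Co) = 0.2543 × 58.93 = 15.0 g

15.0 g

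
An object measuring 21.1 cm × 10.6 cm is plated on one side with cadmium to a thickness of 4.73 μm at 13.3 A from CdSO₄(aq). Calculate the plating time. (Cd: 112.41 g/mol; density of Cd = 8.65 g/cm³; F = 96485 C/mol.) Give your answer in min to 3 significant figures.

1.97 min

Plated area = 21.1 × 10.6 = 223.7 cm²
Volume = 223.7 × 4.73×10⁻⁴ cm = 0.1058 cm³
m(Cd) = 0.1058 × 8.65 = 0.9152 g
n(Cd) = 0.9152 / 112.41 = 0.008142 mol; n(e⁻) = 2 × 0.008142 = 0.01628 mol
Q = 0.01628 × 96485 = 1571 C
t = 1571 / 13.3 = 118.1 s = 1.97 min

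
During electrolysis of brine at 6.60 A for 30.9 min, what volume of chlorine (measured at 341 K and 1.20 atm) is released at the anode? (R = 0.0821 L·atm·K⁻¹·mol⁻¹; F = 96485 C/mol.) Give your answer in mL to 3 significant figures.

Charge passed = 6.60 × 1854 = 12240 C
n(e⁻) = 12240 / 96485 = 0.1269 mol
2Cl⁻ → Cl₂ + 2e⁻, so n(Cl₂) = 0.1269 / 2 = 0.06345 mol
V = nRT/P = 0.06345 × 0.0821 × 341 / 1.20 = 1.480 L
= 1480 mL

1480 mL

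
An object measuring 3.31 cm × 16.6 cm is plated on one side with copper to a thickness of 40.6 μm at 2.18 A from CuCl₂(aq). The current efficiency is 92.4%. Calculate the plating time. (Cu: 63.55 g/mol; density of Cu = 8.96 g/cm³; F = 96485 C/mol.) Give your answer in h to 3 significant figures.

0.837 h

Plated area = 3.31 × 16.6 = 54.95 cm²
Volume = 54.95 × 40.6×10⁻⁴ cm = 0.2231 cm³
m(Cu) = 0.2231 × 8.96 = 1.999 g
n(Cu) = 1.999 / 63.55 = 0.03146 mol; n(e⁻) = 2 × 0.03146 = 0.06292 mol
Q = 0.06292 × 96485 / 0.924 = 6570 C
t = 6570 / 2.18 = 3014 s = 0.837 h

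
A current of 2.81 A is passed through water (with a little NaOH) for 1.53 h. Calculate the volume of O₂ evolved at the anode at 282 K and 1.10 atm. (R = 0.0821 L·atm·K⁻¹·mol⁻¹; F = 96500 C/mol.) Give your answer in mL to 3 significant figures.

Q = It = 2.81 × 5508 = 15480 C
n(e⁻) = Q/F = 15480/96500 = 0.1604 mol
2H₂O → O₂ + 4H⁺ + 4e⁻, so n(O₂) = 0.1604 / 4 = 0.04010 mol
V = nRT/P = 0.04010 × 0.0821 × 282 / 1.10 = 0.8440 L
= 844 mL

844 mL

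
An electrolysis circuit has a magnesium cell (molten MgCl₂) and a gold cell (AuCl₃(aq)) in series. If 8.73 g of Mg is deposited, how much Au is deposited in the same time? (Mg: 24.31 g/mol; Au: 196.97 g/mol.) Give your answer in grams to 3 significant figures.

47.2 g

n(Mg) = 8.73 / 24.31 = 0.3591 mol
Mg²⁺ + 2e⁻ → Mg, so n(e⁻) = 2 × 0.3591 = 0.7182 mol
Same current for the same time ⇒ same n(e⁻) = 0.7182 mol in both cells.
Au³⁺ + 3e⁻ → Au, so n(Au) = 0.7182 / 3 = 0.2394 mol
m(Au) = 0.2394 × 196.97 = 47.2 g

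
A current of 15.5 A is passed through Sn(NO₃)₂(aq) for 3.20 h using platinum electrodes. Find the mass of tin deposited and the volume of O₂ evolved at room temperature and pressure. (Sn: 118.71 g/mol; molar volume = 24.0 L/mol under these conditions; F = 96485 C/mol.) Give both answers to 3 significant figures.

110 g Sn; 11.1 L O₂

Q = 15.5 × 11520 = 1.786×10^5 C; n(e⁻) = 1.786×10^5 / 96485 = 1.851 mol
Cathode: Sn²⁺ + 2e⁻ → Sn → n(Sn) = 1.851/2 = 0.9255 mol → 110 g
Anode: 2H₂O → O₂ + 4H⁺ + 4e⁻ → n(O₂) = 1.851/4 = 0.4628 mol → 11.1 L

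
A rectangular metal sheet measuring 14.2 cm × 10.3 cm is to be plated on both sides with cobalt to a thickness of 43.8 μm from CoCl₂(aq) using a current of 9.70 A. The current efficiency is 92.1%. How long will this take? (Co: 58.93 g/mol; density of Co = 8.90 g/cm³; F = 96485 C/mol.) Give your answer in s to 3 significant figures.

Plated area = 2 × 14.2 × 10.3 = 292.5 cm²
Volume = 292.5 × 43.8×10⁻⁴ cm = 1.281 cm³
m(Co) = 1.281 × 8.90 = 11.40 g
n(Co) = 11.40 / 58.93 = 0.1934 mol; n(e⁻) = 2 × 0.1934 = 0.3868 mol
Q = 0.3868 × 96485 / 0.921 = 40520 C
t = 40520 / 9.70 = 4177 s

4180 s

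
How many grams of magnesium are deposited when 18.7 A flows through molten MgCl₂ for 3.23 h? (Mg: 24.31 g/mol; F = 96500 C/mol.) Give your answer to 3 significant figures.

Q = 18.7 A × 11628 s = 2.174×10^5 C
Moles of electrons = 2.174×10^5 / 96500 = 2.253 mol
Mg²⁺ + 2e⁻ → Mg, so n(Mg) = 2.253 / 2 = 1.127 mol
m = 1.127 × 24.31 = 27.4 g

27.4 g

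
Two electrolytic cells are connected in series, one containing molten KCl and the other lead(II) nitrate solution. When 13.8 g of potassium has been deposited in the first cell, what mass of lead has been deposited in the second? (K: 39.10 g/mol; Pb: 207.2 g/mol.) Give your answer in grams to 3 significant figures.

n(K) = 13.8 / 39.10 = 0.3529 mol
K⁺ + e⁻ → K, so n(e⁻) = 0.3529 mol
Same current for the same time ⇒ same n(e⁻) = 0.3529 mol in both cells.
Pb²⁺ + 2e⁻ → Pb, so n(Pb) = 0.3529 / 2 = 0.1765 mol
m(Pb) = 0.1765 × 207.2 = 36.6 g

36.6 g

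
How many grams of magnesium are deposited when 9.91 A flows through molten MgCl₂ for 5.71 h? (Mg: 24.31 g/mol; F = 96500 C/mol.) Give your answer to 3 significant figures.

25.7 g

Q = 9.91 A × 20556 s = 2.037×10^5 C
n(e⁻) = 2.037×10^5 / 96500 = 2.111 mol
Mg²⁺ + 2e⁻ → Mg, so n(Mg) = 2.111 / 2 = 1.056 mol
m = 1.056 × 24.31 = 25.7 g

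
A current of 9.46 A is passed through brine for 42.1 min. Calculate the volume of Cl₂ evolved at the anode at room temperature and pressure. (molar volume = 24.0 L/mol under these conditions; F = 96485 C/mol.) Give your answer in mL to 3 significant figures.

2970 mL

Charge passed = 9.46 × 2526 = 23900 C
n(e⁻) = 23900 / 96485 = 0.2477 mol
2Cl⁻ → Cl₂ + 2e⁻, so n(Cl₂) = 0.2477 / 2 = 0.1239 mol
V = 0.1239 × 24.0 = 2.974 L
= 2970 mL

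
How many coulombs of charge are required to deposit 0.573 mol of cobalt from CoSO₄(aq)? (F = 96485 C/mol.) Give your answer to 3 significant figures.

Co²⁺ + 2e⁻ → Co, so n(e⁻) = 2 × 0.573 = 1.146 mol
Q = 1.146 × 96485 = 1.106×10^5 C

1.11×10^5 C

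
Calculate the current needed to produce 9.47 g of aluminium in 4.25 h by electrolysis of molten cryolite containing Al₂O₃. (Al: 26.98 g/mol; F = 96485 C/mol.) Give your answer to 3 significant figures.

6.64 A

n(Al) = 9.47 / 26.98 = 0.3510 mol
Al³⁺ + 3e⁻ → Al, so n(e⁻) = 3 × 0.3510 = 1.053 mol
Q = 1.053 × 96485 = 1.016×10^5 C
I = Q / t = 1.016×10^5 / 15300 s = 6.64 A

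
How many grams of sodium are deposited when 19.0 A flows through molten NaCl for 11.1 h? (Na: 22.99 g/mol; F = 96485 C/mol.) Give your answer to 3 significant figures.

Q = 19.0 A × 39960 s = 7.592×10^5 C
Moles of electrons = 7.592×10^5 / 96485 = 7.869 mol
Na⁺ + e⁻ → Na, so n(Na) = 7.869 mol
m = 7.869 × 22.99 = 181 g

181 g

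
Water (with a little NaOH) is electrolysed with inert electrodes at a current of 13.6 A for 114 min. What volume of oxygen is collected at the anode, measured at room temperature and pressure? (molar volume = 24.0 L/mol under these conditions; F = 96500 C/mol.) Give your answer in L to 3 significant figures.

Q = It = 13.6 × 6840 = 93020 C
n(e⁻) = Q/F = 93020/96500 = 0.9639 mol
2H₂O → O₂ + 4H⁺ + 4e⁻, so n(O₂) = 0.9639 / 4 = 0.2410 mol
V = 0.2410 × 24.0 = 5.784 L

5.78 L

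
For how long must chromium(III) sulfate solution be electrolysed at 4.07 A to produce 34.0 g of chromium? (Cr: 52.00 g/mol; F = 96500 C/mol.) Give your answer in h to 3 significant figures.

12.9 h

n(Cr) = 34.0 / 52.00 = 0.6538 mol
Cr³⁺ + 3e⁻ → Cr, so n(e⁻) = 3 × 0.6538 = 1.961 mol
Q = 1.961 × 96500 = 1.892×10^5 C
t = Q / I = 1.892×10^5 / 4.07 = 46490 s = 12.9 h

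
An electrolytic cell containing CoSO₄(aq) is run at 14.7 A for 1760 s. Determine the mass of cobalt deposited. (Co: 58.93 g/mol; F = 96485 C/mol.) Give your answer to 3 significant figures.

7.90 g

Charge passed = 14.7 × 1760 = 25870 C
n(e⁻) = 25870 / 96485 = 0.2681 mol
Co²⁺ + 2e⁻ → Co, so n(Co) = 0.2681 / 2 = 0.1341 mol
m = 0.1341 × 58.93 = 7.90 g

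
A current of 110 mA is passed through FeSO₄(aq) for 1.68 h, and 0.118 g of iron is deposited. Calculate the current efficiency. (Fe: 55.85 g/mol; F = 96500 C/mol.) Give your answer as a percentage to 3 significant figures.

Q = 0.110 × 6048 = 665.3 C
n(e⁻) = 665.3 / 96500 = 0.006894 mol
Fe²⁺ + 2e⁻ → Fe, so theoretical n(Fe) = 0.003447 mol → 0.1925 g
Efficiency = 0.118 / 0.1925 = 0.6130 = 61.3%

61.3%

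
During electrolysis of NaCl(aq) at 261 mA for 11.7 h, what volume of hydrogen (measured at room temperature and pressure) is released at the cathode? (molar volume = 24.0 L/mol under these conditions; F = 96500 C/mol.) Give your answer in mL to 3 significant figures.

Q = 0.261 A × 42120 s = 10990 C
n(e⁻) = Q/F = 10990/96500 = 0.1139 mol
2H⁺ + 2e⁻ → H₂, so n(H₂) = 0.1139 / 2 = 0.05695 mol
V = 0.05695 × 24.0 = 1.367 L
= 1370 mL

1370 mL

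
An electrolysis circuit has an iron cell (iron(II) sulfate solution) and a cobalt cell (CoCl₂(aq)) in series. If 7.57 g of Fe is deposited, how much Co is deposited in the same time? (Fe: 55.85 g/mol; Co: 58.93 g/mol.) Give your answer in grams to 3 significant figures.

7.99 g

n(Fe) = 7.57 / 55.85 = 0.1355 mol
Fe²⁺ + 2e⁻ → Fe, so n(e⁻) = 2 × 0.1355 = 0.2710 mol
In series, the same 0.2710 mol of electrons flows through the second cell.
Co²⁺ + 2e⁻ → Co, so n(Co) = 0.2710 / 2 = 0.1355 mol
m(Co) = 0.1355 × 58.93 = 7.99 g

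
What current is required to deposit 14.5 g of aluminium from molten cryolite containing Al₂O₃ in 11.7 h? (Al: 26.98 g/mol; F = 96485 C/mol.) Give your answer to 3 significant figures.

n(Al) = 14.5 / 26.98 = 0.5374 mol
Al³⁺ + 3e⁻ → Al, so n(e⁻) = 3 × 0.5374 = 1.612 mol
Q = 1.612 × 96485 = 1.555×10^5 C
I = Q / t = 1.555×10^5 / 42120 s = 3.69 A

3.69 A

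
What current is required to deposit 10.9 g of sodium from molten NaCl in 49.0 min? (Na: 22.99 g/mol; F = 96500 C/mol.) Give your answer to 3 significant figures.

15.6 A

n(Na) = 10.9 / 22.99 = 0.4741 mol
Na⁺ + e⁻ → Na, so n(e⁻) = 0.4741 mol
Q = 0.4741 × 96500 = 45750 C
I = Q / t = 45750 / 2940 s = 15.6 A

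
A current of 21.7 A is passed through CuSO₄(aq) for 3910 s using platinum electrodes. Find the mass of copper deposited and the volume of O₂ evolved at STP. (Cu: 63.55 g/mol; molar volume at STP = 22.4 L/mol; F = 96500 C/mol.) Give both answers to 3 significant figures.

27.9 g Cu; 4.92 L O₂

Q = 21.7 × 3910 = 84850 C; n(e⁻) = 84850 / 96500 = 0.8793 mol
Cathode: Cu²⁺ + 2e⁻ → Cu → n(Cu) = 0.8793/2 = 0.4397 mol → 27.9 g
Anode: 2H₂O → O₂ + 4H⁺ + 4e⁻ → n(O₂) = 0.8793/4 = 0.2198 mol → 4.92 L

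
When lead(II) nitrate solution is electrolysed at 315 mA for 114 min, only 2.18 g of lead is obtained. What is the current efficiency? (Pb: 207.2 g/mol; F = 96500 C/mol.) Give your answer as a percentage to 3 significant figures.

Q = 0.315 × 6840 = 2155 C
n(e⁻) = 2155 / 96500 = 0.02233 mol
Pb²⁺ + 2e⁻ → Pb, so theoretical n(Pb) = 0.01117 mol → 2.314 g
Efficiency = 2.18 / 2.314 = 0.9421 = 94.2%

94.2%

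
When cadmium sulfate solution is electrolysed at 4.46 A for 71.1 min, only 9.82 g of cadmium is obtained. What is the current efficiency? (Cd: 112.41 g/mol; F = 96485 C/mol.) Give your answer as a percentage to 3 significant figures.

Q = 4.46 × 4266 = 19030 C
n(e⁻) = 19030 / 96485 = 0.1972 mol
Cd²⁺ + 2e⁻ → Cd, so theoretical n(Cd) = 0.09860 mol → 11.08 g
Efficiency = 9.82 / 11.08 = 0.8863 = 88.6%

88.6%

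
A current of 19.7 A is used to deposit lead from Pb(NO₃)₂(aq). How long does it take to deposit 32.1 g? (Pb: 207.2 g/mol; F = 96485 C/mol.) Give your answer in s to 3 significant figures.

1520 s

n(Pb) = 32.1 / 207.2 = 0.1549 mol
Pb²⁺ + 2e⁻ → Pb, so n(e⁻) = 2 × 0.1549 = 0.3098 mol
Q = 0.3098 × 96485 = 29890 C
t = Q / I = 29890 / 19.7 = 1517 s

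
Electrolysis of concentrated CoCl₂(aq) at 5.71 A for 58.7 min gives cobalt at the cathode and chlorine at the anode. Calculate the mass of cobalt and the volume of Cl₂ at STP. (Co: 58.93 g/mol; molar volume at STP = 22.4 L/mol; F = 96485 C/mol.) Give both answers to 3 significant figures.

6.14 g Co; 2.33 L Cl₂

Q = 5.71 × 3522 = 20110 C; n(e⁻) = 20110 / 96485 = 0.2084 mol
Cathode: Co²⁺ + 2e⁻ → Co → n(Co) = 0.2084/2 = 0.1042 mol → 6.14 g
Anode: 2Cl⁻ → Cl₂ + 2e⁻ → n(Cl₂) = 0.2084/2 = 0.1042 mol → 2.33 L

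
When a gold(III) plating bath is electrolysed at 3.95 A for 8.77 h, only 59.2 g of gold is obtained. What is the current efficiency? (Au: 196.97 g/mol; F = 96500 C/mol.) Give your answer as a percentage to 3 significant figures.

69.8%

Q = 3.95 × 31572 = 1.247×10^5 C
n(e⁻) = 1.247×10^5 / 96500 = 1.292 mol
Au³⁺ + 3e⁻ → Au, so theoretical n(Au) = 0.4307 mol → 84.83 g
Efficiency = 59.2 / 84.83 = 0.6979 = 69.8%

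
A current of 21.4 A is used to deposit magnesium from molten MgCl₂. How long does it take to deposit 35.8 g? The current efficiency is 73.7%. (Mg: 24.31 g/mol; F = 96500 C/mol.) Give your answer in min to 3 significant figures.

n(Mg) = 35.8 / 24.31 = 1.473 mol
Mg²⁺ + 2e⁻ → Mg, so n(e⁻) = 2 × 1.473 = 2.946 mol
Q = 2.946 × 96500 / 0.737 = 3.857×10^5 C
t = Q / I = 3.857×10^5 / 21.4 = 18020 s = 300 min

300 min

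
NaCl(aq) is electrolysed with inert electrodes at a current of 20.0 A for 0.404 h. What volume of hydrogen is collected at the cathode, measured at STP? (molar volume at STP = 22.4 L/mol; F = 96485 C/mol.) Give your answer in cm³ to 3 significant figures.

3380 cm³

Charge passed = 20.0 × 1454.4 = 29090 C
Moles of electrons = 29090 / 96485 = 0.3015 mol
2H⁺ + 2e⁻ → H₂, so n(H₂) = 0.3015 / 2 = 0.1508 mol
V = 0.1508 × 22.4 = 3.378 L
= 3380 cm³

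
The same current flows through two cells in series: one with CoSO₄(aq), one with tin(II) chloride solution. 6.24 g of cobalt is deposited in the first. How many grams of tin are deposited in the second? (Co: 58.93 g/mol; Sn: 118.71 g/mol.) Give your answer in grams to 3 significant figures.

12.6 g

n(Co) = 6.24 / 58.93 = 0.1059 mol
Co²⁺ + 2e⁻ → Co, so n(e⁻) = 2 × 0.1059 = 0.2118 mol
Same current for the same time ⇒ same n(e⁻) = 0.2118 mol in both cells.
Sn²⁺ + 2e⁻ → Sn, so n(Sn) = 0.2118 / 2 = 0.1059 mol
m(Sn) = 0.1059 × 118.71 = 12.6 g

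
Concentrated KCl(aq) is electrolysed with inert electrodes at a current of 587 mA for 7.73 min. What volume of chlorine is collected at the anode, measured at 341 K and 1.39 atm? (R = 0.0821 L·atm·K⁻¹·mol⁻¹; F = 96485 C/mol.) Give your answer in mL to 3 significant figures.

28.4 mL

Q = It = 0.587 × 463.8 = 272.3 C
n(e⁻) = Q/F = 272.3/96485 = 0.002822 mol
2Cl⁻ → Cl₂ + 2e⁻, so n(Cl₂) = 0.002822 / 2 = 0.001411 mol
V = nRT/P = 0.001411 × 0.0821 × 341 / 1.39 = 0.02842 L
= 28.4 mL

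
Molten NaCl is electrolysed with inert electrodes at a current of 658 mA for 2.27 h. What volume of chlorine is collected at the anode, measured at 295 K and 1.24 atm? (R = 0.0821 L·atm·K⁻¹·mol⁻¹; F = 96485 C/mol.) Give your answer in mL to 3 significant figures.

544 mL

Charge passed = 0.658 × 8172 = 5377 C
Moles of electrons = 5377 / 96485 = 0.05573 mol
2Cl⁻ → Cl₂ + 2e⁻, so n(Cl₂) = 0.05573 / 2 = 0.02787 mol
V = nRT/P = 0.02787 × 0.0821 × 295 / 1.24 = 0.5444 L
= 544 mL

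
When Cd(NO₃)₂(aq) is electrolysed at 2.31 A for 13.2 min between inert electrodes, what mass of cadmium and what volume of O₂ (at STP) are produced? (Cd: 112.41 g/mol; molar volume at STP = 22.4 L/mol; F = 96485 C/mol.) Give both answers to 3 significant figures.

Q = 2.31 × 792 = 1830 C; n(e⁻) = 1830 / 96485 = 0.01897 mol
Cathode: Cd²⁺ + 2e⁻ → Cd → n(Cd) = 0.01897/2 = 0.009485 mol → 1.07 g
Anode: 2H₂O → O₂ + 4H⁺ + 4e⁻ → n(O₂) = 0.01897/4 = 0.004743 mol → 0.106 L

1.07 g Cd; 0.106 L O₂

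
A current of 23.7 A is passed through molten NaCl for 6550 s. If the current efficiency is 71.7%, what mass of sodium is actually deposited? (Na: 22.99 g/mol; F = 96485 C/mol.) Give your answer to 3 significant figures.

Q = 23.7 × 6550 = 1.552×10^5 C
n(e⁻) = 1.552×10^5 / 96485 = 1.609 mol
Na⁺ + e⁻ → Na, so theoretical m(Na) = 1.609 × 22.99 = 36.99 g
Actual mass = 71.7% × 36.99 = 26.5 g

26.5 g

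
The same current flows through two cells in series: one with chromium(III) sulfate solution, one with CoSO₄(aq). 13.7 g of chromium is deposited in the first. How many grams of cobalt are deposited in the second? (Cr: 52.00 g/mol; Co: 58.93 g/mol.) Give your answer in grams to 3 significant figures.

23.3 g

n(Cr) = 13.7 / 52.00 = 0.2635 mol
Cr³⁺ + 3e⁻ → Cr, so n(e⁻) = 3 × 0.2635 = 0.7905 mol
In series, the same 0.7905 mol of electrons flows through the second cell.
Co²⁺ + 2e⁻ → Co, so n(Co) = 0.7905 / 2 = 0.3953 mol
m(Co) = 0.3953 × 58.93 = 23.3 g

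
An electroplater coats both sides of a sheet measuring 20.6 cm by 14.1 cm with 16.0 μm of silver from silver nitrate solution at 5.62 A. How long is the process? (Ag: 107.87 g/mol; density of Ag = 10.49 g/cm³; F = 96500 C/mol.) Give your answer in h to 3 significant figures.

Plated area = 2 × 20.6 × 14.1 = 580.9 cm²
Volume = 580.9 × 16.0×10⁻⁴ cm = 0.9294 cm³
m(Ag) = 0.9294 × 10.49 = 9.749 g
n(Ag) = 9.749 / 107.87 = 0.09038 mol; n(e⁻) = 0.09038 mol
Q = 0.09038 × 96500 = 8722 C
t = 8722 / 5.62 = 1552 s = 0.431 h

0.431 h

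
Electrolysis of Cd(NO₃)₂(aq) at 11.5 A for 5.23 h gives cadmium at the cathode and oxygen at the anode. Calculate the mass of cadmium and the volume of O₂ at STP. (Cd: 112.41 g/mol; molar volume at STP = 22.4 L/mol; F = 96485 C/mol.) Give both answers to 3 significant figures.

126 g Cd; 12.6 L O₂

Q = 11.5 × 18828 = 2.165×10^5 C; n(e⁻) = 2.165×10^5 / 96485 = 2.244 mol
Cathode: Cd²⁺ + 2e⁻ → Cd → n(Cd) = 2.244/2 = 1.122 mol → 126 g
Anode: 2H₂O → O₂ + 4H⁺ + 4e⁻ → n(O₂) = 2.244/4 = 0.5610 mol → 12.6 L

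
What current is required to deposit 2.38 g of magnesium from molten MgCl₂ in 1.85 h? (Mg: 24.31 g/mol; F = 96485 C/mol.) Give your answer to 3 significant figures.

n(Mg) = 2.38 / 24.31 = 0.09790 mol
Mg²⁺ + 2e⁻ → Mg, so n(e⁻) = 2 × 0.09790 = 0.1958 mol
Q = 0.1958 × 96485 = 18890 C
I = Q / t = 18890 / 6660 s = 2.84 A

2.84 A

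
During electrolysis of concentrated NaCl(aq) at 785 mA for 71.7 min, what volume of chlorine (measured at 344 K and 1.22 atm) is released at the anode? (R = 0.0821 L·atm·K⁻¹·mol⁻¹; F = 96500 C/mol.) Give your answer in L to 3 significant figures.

0.405 L

Q = It = 0.785 × 4302 = 3377 C
Moles of electrons = 3377 / 96500 = 0.03499 mol
2Cl⁻ → Cl₂ + 2e⁻, so n(Cl₂) = 0.03499 / 2 = 0.01750 mol
V = nRT/P = 0.01750 × 0.0821 × 344 / 1.22 = 0.4051 L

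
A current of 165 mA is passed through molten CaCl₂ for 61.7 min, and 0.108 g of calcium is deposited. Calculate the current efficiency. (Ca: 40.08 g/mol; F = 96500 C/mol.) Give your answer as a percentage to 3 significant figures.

Q = 0.165 × 3702 = 610.8 C
n(e⁻) = 610.8 / 96500 = 0.006330 mol
Ca²⁺ + 2e⁻ → Ca, so theoretical n(Ca) = 0.003165 mol → 0.1269 g
Efficiency = 0.108 / 0.1269 = 0.8511 = 85.1%

85.1%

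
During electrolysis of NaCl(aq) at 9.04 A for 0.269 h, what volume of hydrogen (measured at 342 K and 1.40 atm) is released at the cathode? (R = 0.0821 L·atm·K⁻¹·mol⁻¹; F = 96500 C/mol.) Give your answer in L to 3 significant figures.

0.910 L

Q = It = 9.04 × 968.4 = 8754 C
Moles of electrons = 8754 / 96500 = 0.09072 mol
2H⁺ + 2e⁻ → H₂, so n(H₂) = 0.09072 / 2 = 0.04536 mol
V = nRT/P = 0.04536 × 0.0821 × 342 / 1.40 = 0.9097 L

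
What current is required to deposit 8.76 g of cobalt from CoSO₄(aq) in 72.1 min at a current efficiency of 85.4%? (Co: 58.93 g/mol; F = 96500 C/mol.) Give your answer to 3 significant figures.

7.77 A

n(Co) = 8.76 / 58.93 = 0.1487 mol
Co²⁺ + 2e⁻ → Co, so n(e⁻) = 2 × 0.1487 = 0.2974 mol
Q = 0.2974 × 96500 / 0.854 = 33610 C
I = Q / t = 33610 / 4326 s = 7.77 A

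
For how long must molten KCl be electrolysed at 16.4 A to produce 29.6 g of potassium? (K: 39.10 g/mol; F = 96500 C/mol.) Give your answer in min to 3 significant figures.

74.2 min

n(K) = 29.6 / 39.10 = 0.7570 mol
K⁺ + e⁻ → K, so n(e⁻) = 0.7570 mol
Q = 0.7570 × 96500 = 73050 C
t = Q / I = 73050 / 16.4 = 4454 s = 74.2 min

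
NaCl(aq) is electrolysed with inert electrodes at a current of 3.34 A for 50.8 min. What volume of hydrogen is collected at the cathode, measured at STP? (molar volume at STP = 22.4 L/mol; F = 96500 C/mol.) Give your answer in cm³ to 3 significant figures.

Q = It = 3.34 × 3048 = 10180 C
n(e⁻) = Q/F = 10180/96500 = 0.1055 mol
2H⁺ + 2e⁻ → H₂, so n(H₂) = 0.1055 / 2 = 0.05275 mol
V = 0.05275 × 22.4 = 1.182 L
= 1180 cm³

1180 cm³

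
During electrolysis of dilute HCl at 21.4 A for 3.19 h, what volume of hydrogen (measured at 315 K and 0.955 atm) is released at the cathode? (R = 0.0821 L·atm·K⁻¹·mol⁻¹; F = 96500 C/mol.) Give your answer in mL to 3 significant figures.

Charge passed = 21.4 × 11484 = 2.458×10^5 C
Moles of electrons = 2.458×10^5 / 96500 = 2.547 mol
2H⁺ + 2e⁻ → H₂, so n(H₂) = 2.547 / 2 = 1.274 mol
V = nRT/P = 1.274 × 0.0821 × 315 / 0.955 = 34.50 L
= 34500 mL

34500 mL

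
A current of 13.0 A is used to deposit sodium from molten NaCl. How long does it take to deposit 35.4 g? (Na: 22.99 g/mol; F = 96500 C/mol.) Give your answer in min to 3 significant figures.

191 min

n(Na) = 35.4 / 22.99 = 1.540 mol
Na⁺ + e⁻ → Na, so n(e⁻) = 1.540 mol
Q = 1.540 × 96500 = 1.486×10^5 C
t = Q / I = 1.486×10^5 / 13.0 = 11430 s = 191 min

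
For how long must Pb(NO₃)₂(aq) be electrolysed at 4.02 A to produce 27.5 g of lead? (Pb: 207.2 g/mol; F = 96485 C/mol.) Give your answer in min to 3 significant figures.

n(Pb) = 27.5 / 207.2 = 0.1327 mol
Pb²⁺ + 2e⁻ → Pb, so n(e⁻) = 2 × 0.1327 = 0.2654 mol
Q = 0.2654 × 96485 = 25610 C
t = Q / I = 25610 / 4.02 = 6371 s = 106 min

106 min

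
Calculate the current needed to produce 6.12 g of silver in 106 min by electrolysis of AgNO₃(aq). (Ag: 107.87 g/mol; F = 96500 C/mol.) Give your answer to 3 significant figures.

n(Ag) = 6.12 / 107.87 = 0.05673 mol
Ag⁺ + e⁻ → Ag, so n(e⁻) = 0.05673 mol
Q = 0.05673 × 96500 = 5474 C
I = Q / t = 5474 / 6360 s = 0.861 A

0.861 A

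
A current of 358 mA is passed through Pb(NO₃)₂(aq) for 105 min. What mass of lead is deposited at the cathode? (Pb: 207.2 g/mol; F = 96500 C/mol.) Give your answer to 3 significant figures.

2.42 g

Q = It = 0.358 × 6300 = 2255 C
n(e⁻) = Q/F = 2255/96500 = 0.02337 mol
Pb²⁺ + 2e⁻ → Pb, so n(Pb) = 0.02337 / 2 = 0.01169 mol
m = 0.01169 × 207.2 = 2.42 g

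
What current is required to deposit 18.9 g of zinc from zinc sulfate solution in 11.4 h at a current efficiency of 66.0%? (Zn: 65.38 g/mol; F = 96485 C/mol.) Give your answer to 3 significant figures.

n(Zn) = 18.9 / 65.38 = 0.2891 mol
Zn²⁺ + 2e⁻ → Zn, so n(e⁻) = 2 × 0.2891 = 0.5782 mol
Q = 0.5782 × 96485 / 0.660 = 84530 C
I = Q / t = 84530 / 41040 s = 2.06 A

2.06 A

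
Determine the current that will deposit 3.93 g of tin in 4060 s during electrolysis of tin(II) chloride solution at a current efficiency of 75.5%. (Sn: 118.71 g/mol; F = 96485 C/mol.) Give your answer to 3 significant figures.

n(Sn) = 3.93 / 118.71 = 0.03311 mol
Sn²⁺ + 2e⁻ → Sn, so n(e⁻) = 2 × 0.03311 = 0.06622 mol
Q = 0.06622 × 96485 / 0.755 = 8463 C
I = Q / t = 8463 / 4060 s = 2.08 A

2.08 A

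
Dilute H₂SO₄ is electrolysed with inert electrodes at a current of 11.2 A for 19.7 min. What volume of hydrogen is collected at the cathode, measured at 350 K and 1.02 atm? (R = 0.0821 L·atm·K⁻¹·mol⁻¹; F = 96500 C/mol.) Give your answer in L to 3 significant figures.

Charge passed = 11.2 × 1182 = 13240 C
Moles of electrons = 13240 / 96500 = 0.1372 mol
2H⁺ + 2e⁻ → H₂, so n(H₂) = 0.1372 / 2 = 0.06860 mol
V = nRT/P = 0.06860 × 0.0821 × 350 / 1.02 = 1.933 L

1.93 L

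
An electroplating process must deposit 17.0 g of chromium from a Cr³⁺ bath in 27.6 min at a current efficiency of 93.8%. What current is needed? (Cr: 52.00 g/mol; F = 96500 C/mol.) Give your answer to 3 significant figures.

60.9 A

n(Cr) = 17.0 / 52.00 = 0.3269 mol
Cr³⁺ + 3e⁻ → Cr, so n(e⁻) = 3 × 0.3269 = 0.9807 mol
Q = 0.9807 × 96500 / 0.938 = 1.009×10^5 C
I = Q / t = 1.009×10^5 / 1656 s = 60.9 A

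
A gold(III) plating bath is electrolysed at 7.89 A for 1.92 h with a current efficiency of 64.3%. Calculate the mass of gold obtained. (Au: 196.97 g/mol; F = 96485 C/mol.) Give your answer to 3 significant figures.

Q = 7.89 × 6912 = 54540 C
n(e⁻) = 54540 / 96485 = 0.5653 mol
Au³⁺ + 3e⁻ → Au, so theoretical m(Au) = 0.1884 × 196.97 = 37.11 g
Actual mass = 64.3% × 37.11 = 23.9 g

23.9 g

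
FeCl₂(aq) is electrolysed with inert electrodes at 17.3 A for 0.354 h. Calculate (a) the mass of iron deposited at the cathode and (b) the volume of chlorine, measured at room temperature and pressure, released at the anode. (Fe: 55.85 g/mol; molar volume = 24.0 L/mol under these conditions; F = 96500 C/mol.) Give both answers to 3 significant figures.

Q = 17.3 × 1274.4 = 22050 C; n(e⁻) = 22050 / 96500 = 0.2285 mol
Cathode: Fe²⁺ + 2e⁻ → Fe → n(Fe) = 0.2285/2 = 0.1143 mol → 6.38 g
Anode: 2Cl⁻ → Cl₂ + 2e⁻ → n(Cl₂) = 0.2285/2 = 0.1143 mol → 2.74 L

6.38 g Fe; 2.74 L Cl₂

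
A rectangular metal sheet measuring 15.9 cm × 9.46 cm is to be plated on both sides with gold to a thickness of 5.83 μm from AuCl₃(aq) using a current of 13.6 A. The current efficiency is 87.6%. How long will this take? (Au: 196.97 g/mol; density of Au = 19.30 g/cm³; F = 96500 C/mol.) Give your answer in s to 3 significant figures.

418 s

Plated area = 2 × 15.9 × 9.46 = 300.8 cm²
Volume = 300.8 × 5.83×10⁻⁴ cm = 0.1754 cm³
m(Au) = 0.1754 × 19.30 = 3.385 g
n(Au) = 3.385 / 196.97 = 0.01719 mol; n(e⁻) = 3 × 0.01719 = 0.05157 mol
Q = 0.05157 × 96500 / 0.876 = 5681 C
t = 5681 / 13.6 = 417.7 s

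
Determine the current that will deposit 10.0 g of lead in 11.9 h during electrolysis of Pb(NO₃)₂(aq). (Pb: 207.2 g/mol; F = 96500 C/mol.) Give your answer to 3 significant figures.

0.217 A

n(Pb) = 10.0 / 207.2 = 0.04826 mol
Pb²⁺ + 2e⁻ → Pb, so n(e⁻) = 2 × 0.04826 = 0.09652 mol
Q = 0.09652 × 96500 = 9314 C
I = Q / t = 9314 / 42840 s = 0.217 A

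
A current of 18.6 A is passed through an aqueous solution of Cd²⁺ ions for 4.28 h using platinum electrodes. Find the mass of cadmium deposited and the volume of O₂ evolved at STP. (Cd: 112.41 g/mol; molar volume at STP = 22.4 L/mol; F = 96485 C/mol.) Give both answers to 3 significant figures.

167 g Cd; 16.6 L O₂

Q = 18.6 × 15408 = 2.866×10^5 C; n(e⁻) = 2.866×10^5 / 96485 = 2.970 mol
Cathode: Cd²⁺ + 2e⁻ → Cd → n(Cd) = 2.970/2 = 1.485 mol → 167 g
Anode: 2H₂O → O₂ + 4H⁺ + 4e⁻ → n(O₂) = 2.970/4 = 0.7425 mol → 16.6 L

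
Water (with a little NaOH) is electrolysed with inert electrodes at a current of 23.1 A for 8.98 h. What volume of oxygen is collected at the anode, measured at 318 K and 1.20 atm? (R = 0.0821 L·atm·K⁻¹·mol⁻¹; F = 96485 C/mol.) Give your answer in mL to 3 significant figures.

Q = It = 23.1 × 32328 = 7.468×10^5 C
n(e⁻) = Q/F = 7.468×10^5/96485 = 7.740 mol
2H₂O → O₂ + 4H⁺ + 4e⁻, so n(O₂) = 7.740 / 4 = 1.935 mol
V = nRT/P = 1.935 × 0.0821 × 318 / 1.20 = 42.10 L
= 42100 mL

42100 mL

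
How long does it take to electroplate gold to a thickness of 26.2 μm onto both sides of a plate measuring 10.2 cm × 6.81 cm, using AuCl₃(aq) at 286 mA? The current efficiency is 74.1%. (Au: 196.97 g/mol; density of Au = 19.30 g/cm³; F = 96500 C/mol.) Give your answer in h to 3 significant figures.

Plated area = 2 × 10.2 × 6.81 = 138.9 cm²
Volume = 138.9 × 26.2×10⁻⁴ cm = 0.3639 cm³
m(Au) = 0.3639 × 19.30 = 7.023 g
n(Au) = 7.023 / 196.97 = 0.03566 mol; n(e⁻) = 3 × 0.03566 = 0.1070 mol
Q = 0.1070 × 96500 / 0.741 = 13930 C
t = 13930 / 0.286 = 48710 s = 13.5 h

13.5 h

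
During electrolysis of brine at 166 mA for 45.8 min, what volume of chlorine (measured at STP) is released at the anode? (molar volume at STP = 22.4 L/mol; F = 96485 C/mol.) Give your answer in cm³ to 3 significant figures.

53.0 cm³

Charge passed = 0.166 × 2748 = 456.2 C
n(e⁻) = 456.2 / 96485 = 0.004728 mol
2Cl⁻ → Cl₂ + 2e⁻, so n(Cl₂) = 0.004728 / 2 = 0.002364 mol
V = 0.002364 × 22.4 = 0.05295 L
= 53.0 cm³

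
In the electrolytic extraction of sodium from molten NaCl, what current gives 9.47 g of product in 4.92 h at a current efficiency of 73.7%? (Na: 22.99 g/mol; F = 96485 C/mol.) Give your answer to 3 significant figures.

n(Na) = 9.47 / 22.99 = 0.4119 mol
Na⁺ + e⁻ → Na, so n(e⁻) = 0.4119 mol
Q = 0.4119 × 96485 / 0.737 = 53920 C
I = Q / t = 53920 / 17712 s = 3.04 A

3.04 A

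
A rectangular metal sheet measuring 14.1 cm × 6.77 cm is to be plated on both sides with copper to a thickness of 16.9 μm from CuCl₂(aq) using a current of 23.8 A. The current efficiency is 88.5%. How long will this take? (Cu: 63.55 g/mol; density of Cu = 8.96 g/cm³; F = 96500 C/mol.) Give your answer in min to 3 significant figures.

6.95 min

Plated area = 2 × 14.1 × 6.77 = 190.9 cm²
Volume = 190.9 × 16.9×10⁻⁴ cm = 0.3226 cm³
m(Cu) = 0.3226 × 8.96 = 2.890 g
n(Cu) = 2.890 / 63.55 = 0.04548 mol; n(e⁻) = 2 × 0.04548 = 0.09096 mol
Q = 0.09096 × 96500 / 0.885 = 9918 C
t = 9918 / 23.8 = 416.7 s = 6.95 min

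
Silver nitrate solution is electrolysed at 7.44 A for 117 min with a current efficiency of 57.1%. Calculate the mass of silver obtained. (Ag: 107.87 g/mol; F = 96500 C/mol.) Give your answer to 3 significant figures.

Q = 7.44 × 7020 = 52230 C
n(e⁻) = 52230 / 96500 = 0.5412 mol
Ag⁺ + e⁻ → Ag, so theoretical m(Ag) = 0.5412 × 107.87 = 58.38 g
Actual mass = 57.1% × 58.38 = 33.3 g

33.3 g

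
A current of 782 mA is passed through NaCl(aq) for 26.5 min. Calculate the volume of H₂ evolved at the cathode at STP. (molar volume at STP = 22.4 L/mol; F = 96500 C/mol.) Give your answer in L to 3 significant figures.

0.144 L

Q = It = 0.782 × 1590 = 1243 C
Moles of electrons = 1243 / 96500 = 0.01288 mol
2H⁺ + 2e⁻ → H₂, so n(H₂) = 0.01288 / 2 = 0.006440 mol
V = 0.006440 × 22.4 = 0.1443 L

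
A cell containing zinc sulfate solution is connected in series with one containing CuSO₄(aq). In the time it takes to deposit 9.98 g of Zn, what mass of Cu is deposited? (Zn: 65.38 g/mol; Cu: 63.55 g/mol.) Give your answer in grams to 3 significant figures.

9.70 g

n(Zn) = 9.98 / 65.38 = 0.1526 mol
Zn²⁺ + 2e⁻ → Zn, so n(e⁻) = 2 × 0.1526 = 0.3052 mol
In series, the same 0.3052 mol of electrons flows through the second cell.
Cu²⁺ + 2e⁻ → Cu, so n(Cu) = 0.3052 / 2 = 0.1526 mol
m(Cu) = 0.1526 × 63.55 = 9.70 g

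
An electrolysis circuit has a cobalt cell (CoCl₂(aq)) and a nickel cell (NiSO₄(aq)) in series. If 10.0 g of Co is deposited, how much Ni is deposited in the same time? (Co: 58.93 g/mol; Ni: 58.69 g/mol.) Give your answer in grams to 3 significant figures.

9.96 g

n(Co) = 10.0 / 58.93 = 0.1697 mol
Co²⁺ + 2e⁻ → Co, so n(e⁻) = 2 × 0.1697 = 0.3394 mol
In series, the same 0.3394 mol of electrons flows through the second cell.
Ni²⁺ + 2e⁻ → Ni, so n(Ni) = 0.3394 / 2 = 0.1697 mol
m(Ni) = 0.1697 × 58.69 = 9.96 g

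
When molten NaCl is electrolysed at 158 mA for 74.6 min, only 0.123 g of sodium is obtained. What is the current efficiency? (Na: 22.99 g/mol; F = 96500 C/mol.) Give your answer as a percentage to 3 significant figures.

Q = 0.158 × 4476 = 707.2 C
n(e⁻) = 707.2 / 96500 = 0.007328 mol
Na⁺ + e⁻ → Na, so theoretical n(Na) = 0.007328 mol → 0.1685 g
Efficiency = 0.123 / 0.1685 = 0.7300 = 73.0%

73.0%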